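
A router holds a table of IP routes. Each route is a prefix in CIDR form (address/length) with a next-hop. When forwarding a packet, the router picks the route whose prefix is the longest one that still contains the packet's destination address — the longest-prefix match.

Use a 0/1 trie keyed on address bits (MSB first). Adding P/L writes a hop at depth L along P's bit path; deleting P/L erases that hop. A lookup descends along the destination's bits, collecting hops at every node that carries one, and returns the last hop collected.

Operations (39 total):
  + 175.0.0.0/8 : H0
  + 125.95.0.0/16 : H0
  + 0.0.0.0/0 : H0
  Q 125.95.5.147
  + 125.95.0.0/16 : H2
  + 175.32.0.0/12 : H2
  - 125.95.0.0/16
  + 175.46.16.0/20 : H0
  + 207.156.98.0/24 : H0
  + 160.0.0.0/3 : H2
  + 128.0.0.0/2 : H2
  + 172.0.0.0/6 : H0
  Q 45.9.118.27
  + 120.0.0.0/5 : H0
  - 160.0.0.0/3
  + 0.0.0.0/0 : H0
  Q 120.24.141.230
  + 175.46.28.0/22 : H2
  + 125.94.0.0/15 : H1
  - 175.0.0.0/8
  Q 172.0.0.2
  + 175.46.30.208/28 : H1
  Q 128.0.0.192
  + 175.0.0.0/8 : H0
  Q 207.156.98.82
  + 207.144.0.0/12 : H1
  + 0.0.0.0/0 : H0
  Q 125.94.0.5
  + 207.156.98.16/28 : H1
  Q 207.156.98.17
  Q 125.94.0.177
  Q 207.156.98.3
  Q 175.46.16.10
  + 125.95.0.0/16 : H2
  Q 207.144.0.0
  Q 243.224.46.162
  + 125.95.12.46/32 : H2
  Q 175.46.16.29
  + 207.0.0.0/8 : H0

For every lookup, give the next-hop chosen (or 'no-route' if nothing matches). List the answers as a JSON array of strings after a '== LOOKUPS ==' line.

Trace:
  add 175.0.0.0/8 -> H0 at depth 8
  add 125.95.0.0/16 -> H0 at depth 16
  add 0.0.0.0/0 -> H0 at depth 0
  lookup 125.95.5.147: bits 0111110101011111 walk d0:H0→d1:-→d2:-→d3:-→d4:-→d5:-→d6:-→d7:-→d8:-→d9:-→d10:-→d11:-→d12:-→d13:-→d14:-→d15:-→d16:H0 -> H0
  add 125.95.0.0/16 -> H2 at depth 16
  add 175.32.0.0/12 -> H2 at depth 12
  del 125.95.0.0/16 (clear depth 16)
  add 175.46.16.0/20 -> H0 at depth 20
  add 207.156.98.0/24 -> H0 at depth 24
  add 160.0.0.0/3 -> H2 at depth 3
  add 128.0.0.0/2 -> H2 at depth 2
  add 172.0.0.0/6 -> H0 at depth 6
  lookup 45.9.118.27: bits 0 walk d0:H0→d1:- -> H0
  add 120.0.0.0/5 -> H0 at depth 5
  del 160.0.0.0/3 (clear depth 3)
  add 0.0.0.0/0 -> H0 at depth 0
  lookup 120.24.141.230: bits 01111 walk d0:H0→d1:-→d2:-→d3:-→d4:-→d5:H0 -> H0
  add 175.46.28.0/22 -> H2 at depth 22
  add 125.94.0.0/15 -> H1 at depth 15
  del 175.0.0.0/8 (clear depth 8)
  lookup 172.0.0.2: bits 101011 walk d0:H0→d1:-→d2:H2→d3:-→d4:-→d5:-→d6:H0 -> H0
  add 175.46.30.208/28 -> H1 at depth 28
  lookup 128.0.0.192: bits 10 walk d0:H0→d1:-→d2:H2 -> H2
  add 175.0.0.0/8 -> H0 at depth 8
  lookup 207.156.98.82: bits 110011111001110001100010 walk d0:H0→d1:-→d2:-→d3:-→d4:-→d5:-→d6:-→d7:-→d8:-→d9:-→d10:-→d11:-→d12:-→d13:-→d14:-→d15:-→d16:-→d17:-→d18:-→d19:-→d20:-→d21:-→d22:-→d23:-→d24:H0 -> H0
  add 207.144.0.0/12 -> H1 at depth 12
  add 0.0.0.0/0 -> H0 at depth 0
  lookup 125.94.0.5: bits 011111010101111 walk d0:H0→d1:-→d2:-→d3:-→d4:-→d5:H0→d6:-→d7:-→d8:-→d9:-→d10:-→d11:-→d12:-→d13:-→d14:-→d15:H1 -> H1
  add 207.156.98.16/28 -> H1 at depth 28
  lookup 207.156.98.17: bits 1100111110011100011000100001 walk d0:H0→d1:-→d2:-→d3:-→d4:-→d5:-→d6:-→d7:-→d8:-→d9:-→d10:-→d11:-→d12:H1→d13:-→d14:-→d15:-→d16:-→d17:-→d18:-→d19:-→d20:-→d21:-→d22:-→d23:-→d24:H0→d25:-→d26:-→d27:-→d28:H1 -> H1
  lookup 125.94.0.177: bits 011111010101111 walk d0:H0→d1:-→d2:-→d3:-→d4:-→d5:H0→d6:-→d7:-→d8:-→d9:-→d10:-→d11:-→d12:-→d13:-→d14:-→d15:H1 -> H1
  lookup 207.156.98.3: bits 110011111001110001100010000 walk d0:H0→d1:-→d2:-→d3:-→d4:-→d5:-→d6:-→d7:-→d8:-→d9:-→d10:-→d11:-→d12:H1→d13:-→d14:-→d15:-→d16:-→d17:-→d18:-→d19:-→d20:-→d21:-→d22:-→d23:-→d24:H0→d25:-→d26:-→d27:- -> H0
  lookup 175.46.16.10: bits 10101111001011100001 walk d0:H0→d1:-→d2:H2→d3:-→d4:-→d5:-→d6:H0→d7:-→d8:H0→d9:-→d10:-→d11:-→d12:H2→d13:-→d14:-→d15:-→d16:-→d17:-→d18:-→d19:-→d20:H0 -> H0
  add 125.95.0.0/16 -> H2 at depth 16
  lookup 207.144.0.0: bits 110011111001 walk d0:H0→d1:-→d2:-→d3:-→d4:-→d5:-→d6:-→d7:-→d8:-→d9:-→d10:-→d11:-→d12:H1 -> H1
  lookup 243.224.46.162: bits 11 walk d0:H0→d1:-→d2:- -> H0
  add 125.95.12.46/32 -> H2 at depth 32
  lookup 175.46.16.29: bits 10101111001011100001 walk d0:H0→d1:-→d2:H2→d3:-→d4:-→d5:-→d6:H0→d7:-→d8:H0→d9:-→d10:-→d11:-→d12:H2→d13:-→d14:-→d15:-→d16:-→d17:-→d18:-→d19:-→d20:H0 -> H0
  add 207.0.0.0/8 -> H0 at depth 8

== LOOKUPS ==
["H0","H0","H0","H0","H2","H0","H1","H1","H1","H0","H0","H1","H0","H0"]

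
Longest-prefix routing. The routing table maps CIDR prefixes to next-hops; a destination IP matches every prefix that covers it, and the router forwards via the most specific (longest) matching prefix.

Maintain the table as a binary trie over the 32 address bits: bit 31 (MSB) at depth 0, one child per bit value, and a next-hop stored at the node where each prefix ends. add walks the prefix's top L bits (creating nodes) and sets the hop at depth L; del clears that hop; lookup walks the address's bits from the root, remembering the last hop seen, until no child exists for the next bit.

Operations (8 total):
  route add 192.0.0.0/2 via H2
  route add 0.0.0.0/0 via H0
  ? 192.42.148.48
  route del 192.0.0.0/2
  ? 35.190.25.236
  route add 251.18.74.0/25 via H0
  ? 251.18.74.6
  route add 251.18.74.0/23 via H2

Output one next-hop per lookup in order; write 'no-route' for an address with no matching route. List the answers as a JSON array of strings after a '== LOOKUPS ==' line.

Apply in order:
  + 192.0.0.0/2 (H2) depth=2
  + 0.0.0.0/0 (H0) depth=0
  Q 192.42.148.48: descend 11 ; hops seen [H0,H2] ; pick H2
  del 192.0.0.0/2 (clear depth 2)
  Q 35.190.25.236: descend ε ; hops seen [H0] ; pick H0
  + 251.18.74.0/25 (H0) depth=25
  Q 251.18.74.6: descend 1111101100010010010010100 ; hops seen [H0,H0] ; pick H0
  + 251.18.74.0/23 (H2) depth=23

== LOOKUPS ==
["H2","H0","H0"]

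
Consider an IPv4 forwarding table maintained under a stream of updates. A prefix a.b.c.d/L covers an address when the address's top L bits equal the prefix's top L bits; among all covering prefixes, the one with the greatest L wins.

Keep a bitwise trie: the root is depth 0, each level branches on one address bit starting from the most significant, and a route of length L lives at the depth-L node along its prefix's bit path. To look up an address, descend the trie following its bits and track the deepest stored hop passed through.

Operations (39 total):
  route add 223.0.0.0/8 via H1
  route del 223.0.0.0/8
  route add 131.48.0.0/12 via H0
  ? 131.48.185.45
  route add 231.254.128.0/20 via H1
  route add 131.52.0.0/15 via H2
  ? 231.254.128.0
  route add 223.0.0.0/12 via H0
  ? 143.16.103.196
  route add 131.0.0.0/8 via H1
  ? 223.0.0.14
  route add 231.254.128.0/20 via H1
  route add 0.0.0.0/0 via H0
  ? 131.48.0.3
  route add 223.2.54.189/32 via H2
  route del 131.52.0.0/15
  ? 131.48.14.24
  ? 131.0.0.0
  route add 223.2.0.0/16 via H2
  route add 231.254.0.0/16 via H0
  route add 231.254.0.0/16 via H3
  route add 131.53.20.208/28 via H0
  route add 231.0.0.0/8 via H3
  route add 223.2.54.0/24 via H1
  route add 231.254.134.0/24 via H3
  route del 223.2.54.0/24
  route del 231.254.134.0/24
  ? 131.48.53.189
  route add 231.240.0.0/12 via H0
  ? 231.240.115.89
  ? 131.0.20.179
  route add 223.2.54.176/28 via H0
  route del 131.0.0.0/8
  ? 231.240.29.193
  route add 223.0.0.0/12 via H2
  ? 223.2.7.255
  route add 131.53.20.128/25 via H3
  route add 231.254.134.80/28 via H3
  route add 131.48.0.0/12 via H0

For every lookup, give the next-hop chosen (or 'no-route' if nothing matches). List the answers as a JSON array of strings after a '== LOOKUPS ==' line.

Trace:
  + 223.0.0.0/8 (H1) depth=8
  - 223.0.0.0/8 clear@8
  + 131.48.0.0/12 (H0) depth=12
  lookup 131.48.185.45: bits 100000110011 walk d0:-→d1:-→d2:-→d3:-→d4:-→d5:-→d6:-→d7:-→d8:-→d9:-→d10:-→d11:-→d12:H0 -> H0
  + 231.254.128.0/20 (H1) depth=20
  + 131.52.0.0/15 (H2) depth=15
  lookup 231.254.128.0: bits 11100111111111101000 walk d0:-→d1:-→d2:-→d3:-→d4:-→d5:-→d6:-→d7:-→d8:-→d9:-→d10:-→d11:-→d12:-→d13:-→d14:-→d15:-→d16:-→d17:-→d18:-→d19:-→d20:H1 -> H1
  + 223.0.0.0/12 (H0) depth=12
  lookup 143.16.103.196: bits 1000 walk d0:-→d1:-→d2:-→d3:-→d4:- -> no-route
  + 131.0.0.0/8 (H1) depth=8
  lookup 223.0.0.14: bits 110111110000 walk d0:-→d1:-→d2:-→d3:-→d4:-→d5:-→d6:-→d7:-→d8:-→d9:-→d10:-→d11:-→d12:H0 -> H0
  + 231.254.128.0/20 (H1) depth=20
  + 0.0.0.0/0 (H0) depth=0
  lookup 131.48.0.3: bits 1000001100110 walk d0:H0→d1:-→d2:-→d3:-→d4:-→d5:-→d6:-→d7:-→d8:H1→d9:-→d10:-→d11:-→d12:H0→d13:- -> H0
  + 223.2.54.189/32 (H2) depth=32
  - 131.52.0.0/15 clear@15
  lookup 131.48.14.24: bits 1000001100110 walk d0:H0→d1:-→d2:-→d3:-→d4:-→d5:-→d6:-→d7:-→d8:H1→d9:-→d10:-→d11:-→d12:H0→d13:- -> H0
  lookup 131.0.0.0: bits 1000001100 walk d0:H0→d1:-→d2:-→d3:-→d4:-→d5:-→d6:-→d7:-→d8:H1→d9:-→d10:- -> H1
  + 223.2.0.0/16 (H2) depth=16
  + 231.254.0.0/16 (H0) depth=16
  + 231.254.0.0/16 (H3) depth=16
  + 131.53.20.208/28 (H0) depth=28
  + 231.0.0.0/8 (H3) depth=8
  + 223.2.54.0/24 (H1) depth=24
  + 231.254.134.0/24 (H3) depth=24
  - 223.2.54.0/24 clear@24
  - 231.254.134.0/24 clear@24
  lookup 131.48.53.189: bits 1000001100110 walk d0:H0→d1:-→d2:-→d3:-→d4:-→d5:-→d6:-→d7:-→d8:H1→d9:-→d10:-→d11:-→d12:H0→d13:- -> H0
  + 231.240.0.0/12 (H0) depth=12
  lookup 231.240.115.89: bits 111001111111 walk d0:H0→d1:-→d2:-→d3:-→d4:-→d5:-→d6:-→d7:-→d8:H3→d9:-→d10:-→d11:-→d12:H0 -> H0
  lookup 131.0.20.179: bits 1000001100 walk d0:H0→d1:-→d2:-→d3:-→d4:-→d5:-→d6:-→d7:-→d8:H1→d9:-→d10:- -> H1
  + 223.2.54.176/28 (H0) depth=28
  - 131.0.0.0/8 clear@8
  lookup 231.240.29.193: bits 111001111111 walk d0:H0→d1:-→d2:-→d3:-→d4:-→d5:-→d6:-→d7:-→d8:H3→d9:-→d10:-→d11:-→d12:H0 -> H0
  + 223.0.0.0/12 (H2) depth=12
  lookup 223.2.7.255: bits 110111110000001000 walk d0:H0→d1:-→d2:-→d3:-→d4:-→d5:-→d6:-→d7:-→d8:-→d9:-→d10:-→d11:-→d12:H2→d13:-→d14:-→d15:-→d16:H2→d17:-→d18:- -> H2
  + 131.53.20.128/25 (H3) depth=25
  + 231.254.134.80/28 (H3) depth=28
  + 131.48.0.0/12 (H0) depth=12

== LOOKUPS ==
["H0","H1","no-route","H0","H0","H0","H1","H0","H0","H1","H0","H2"]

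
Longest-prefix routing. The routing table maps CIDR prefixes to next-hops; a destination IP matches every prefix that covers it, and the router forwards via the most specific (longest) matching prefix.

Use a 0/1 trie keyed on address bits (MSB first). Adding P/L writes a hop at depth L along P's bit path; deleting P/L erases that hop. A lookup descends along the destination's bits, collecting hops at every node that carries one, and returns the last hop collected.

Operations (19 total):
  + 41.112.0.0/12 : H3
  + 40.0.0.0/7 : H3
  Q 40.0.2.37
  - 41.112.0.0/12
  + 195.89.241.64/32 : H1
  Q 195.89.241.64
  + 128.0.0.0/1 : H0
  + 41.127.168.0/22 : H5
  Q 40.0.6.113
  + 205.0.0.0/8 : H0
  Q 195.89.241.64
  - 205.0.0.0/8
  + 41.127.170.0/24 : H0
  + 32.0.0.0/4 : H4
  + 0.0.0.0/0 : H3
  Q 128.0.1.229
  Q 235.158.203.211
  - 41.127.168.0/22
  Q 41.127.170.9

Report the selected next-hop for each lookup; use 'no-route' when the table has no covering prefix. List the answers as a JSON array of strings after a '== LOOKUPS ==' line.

Trace:
  add 41.112.0.0/12 -> H3 at depth 12
  add 40.0.0.0/7 -> H3 at depth 7
  ? 40.0.2.37  path d0:-→d1:-→d2:-→d3:-→d4:-→d5:-→d6:-→d7:H3  best=H3
  - 41.112.0.0/12 clear@12
  add 195.89.241.64/32 -> H1 at depth 32
  ? 195.89.241.64  path d0:-→d1:-→d2:-→d3:-→d4:-→d5:-→d6:-→d7:-→d8:-→d9:-→d10:-→d11:-→d12:-→d13:-→d14:-→d15:-→d16:-→d17:-→d18:-→d19:-→d20:-→d21:-→d22:-→d23:-→d24:-→d25:-→d26:-→d27:-→d28:-→d29:-→d30:-→d31:-→d32:H1  best=H1
  add 128.0.0.0/1 -> H0 at depth 1
  add 41.127.168.0/22 -> H5 at depth 22
  ? 40.0.6.113  path d0:-→d1:-→d2:-→d3:-→d4:-→d5:-→d6:-→d7:H3  best=H3
  add 205.0.0.0/8 -> H0 at depth 8
  ? 195.89.241.64  path d0:-→d1:H0→d2:-→d3:-→d4:-→d5:-→d6:-→d7:-→d8:-→d9:-→d10:-→d11:-→d12:-→d13:-→d14:-→d15:-→d16:-→d17:-→d18:-→d19:-→d20:-→d21:-→d22:-→d23:-→d24:-→d25:-→d26:-→d27:-→d28:-→d29:-→d30:-→d31:-→d32:H1  best=H1
  - 205.0.0.0/8 clear@8
  add 41.127.170.0/24 -> H0 at depth 24
  add 32.0.0.0/4 -> H4 at depth 4
  add 0.0.0.0/0 -> H3 at depth 0
  ? 128.0.1.229  path d0:H3→d1:H0  best=H0
  ? 235.158.203.211  path d0:H3→d1:H0→d2:-  best=H0
  - 41.127.168.0/22 clear@22
  ? 41.127.170.9  path d0:H3→d1:-→d2:-→d3:-→d4:H4→d5:-→d6:-→d7:H3→d8:-→d9:-→d10:-→d11:-→d12:-→d13:-→d14:-→d15:-→d16:-→d17:-→d18:-→d19:-→d20:-→d21:-→d22:-→d23:-→d24:H0  best=H0

== LOOKUPS ==
["H3","H1","H3","H1","H0","H0","H0"]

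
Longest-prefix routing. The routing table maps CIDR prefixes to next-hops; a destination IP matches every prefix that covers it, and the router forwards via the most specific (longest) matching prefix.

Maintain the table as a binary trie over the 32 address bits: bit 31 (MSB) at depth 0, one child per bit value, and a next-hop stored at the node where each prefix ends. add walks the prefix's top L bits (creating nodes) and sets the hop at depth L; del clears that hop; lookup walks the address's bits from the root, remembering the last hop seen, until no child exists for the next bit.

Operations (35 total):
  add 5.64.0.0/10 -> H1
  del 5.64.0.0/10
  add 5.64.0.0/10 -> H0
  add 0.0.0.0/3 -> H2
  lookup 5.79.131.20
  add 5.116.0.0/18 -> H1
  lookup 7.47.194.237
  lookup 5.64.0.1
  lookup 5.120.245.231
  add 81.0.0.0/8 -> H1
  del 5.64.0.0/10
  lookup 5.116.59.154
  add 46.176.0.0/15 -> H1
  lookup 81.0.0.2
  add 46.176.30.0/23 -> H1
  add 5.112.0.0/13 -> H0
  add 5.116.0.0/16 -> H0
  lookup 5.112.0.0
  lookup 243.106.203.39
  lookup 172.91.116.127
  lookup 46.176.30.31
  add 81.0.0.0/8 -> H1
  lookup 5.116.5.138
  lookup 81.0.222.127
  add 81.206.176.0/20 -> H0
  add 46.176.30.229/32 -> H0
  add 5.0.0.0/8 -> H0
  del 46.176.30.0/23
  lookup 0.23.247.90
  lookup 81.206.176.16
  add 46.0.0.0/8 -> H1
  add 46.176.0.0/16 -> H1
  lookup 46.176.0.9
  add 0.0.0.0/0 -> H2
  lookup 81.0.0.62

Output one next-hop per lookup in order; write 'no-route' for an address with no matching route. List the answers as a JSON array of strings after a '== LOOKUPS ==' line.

Process each operation:
  add 5.64.0.0/10 -> H1 at depth 10
  - 5.64.0.0/10 clear@10
  add 5.64.0.0/10 -> H0 at depth 10
  add 0.0.0.0/3 -> H2 at depth 3
  Q 5.79.131.20: descend 0000010101 ; hops seen [H2,H0] ; pick H0
  add 5.116.0.0/18 -> H1 at depth 18
  Q 7.47.194.237: descend 000001 ; hops seen [H2] ; pick H2
  Q 5.64.0.1: descend 0000010101 ; hops seen [H2,H0] ; pick H0
  Q 5.120.245.231: descend 000001010111 ; hops seen [H2,H0] ; pick H0
  add 81.0.0.0/8 -> H1 at depth 8
  - 5.64.0.0/10 clear@10
  Q 5.116.59.154: descend 000001010111010000 ; hops seen [H2,H1] ; pick H1
  add 46.176.0.0/15 -> H1 at depth 15
  Q 81.0.0.2: descend 01010001 ; hops seen [H1] ; pick H1
  add 46.176.30.0/23 -> H1 at depth 23
  add 5.112.0.0/13 -> H0 at depth 13
  add 5.116.0.0/16 -> H0 at depth 16
  Q 5.112.0.0: descend 0000010101110 ; hops seen [H2,H0] ; pick H0
  Q 243.106.203.39: descend ε ; hops seen [∅] ; pick no-route
  Q 172.91.116.127: descend ε ; hops seen [∅] ; pick no-route
  Q 46.176.30.31: descend 00101110101100000001111 ; hops seen [H1,H1] ; pick H1
  add 81.0.0.0/8 -> H1 at depth 8
  Q 5.116.5.138: descend 000001010111010000 ; hops seen [H2,H0,H0,H1] ; pick H1
  Q 81.0.222.127: descend 01010001 ; hops seen [H1] ; pick H1
  add 81.206.176.0/20 -> H0 at depth 20
  add 46.176.30.229/32 -> H0 at depth 32
  add 5.0.0.0/8 -> H0 at depth 8
  - 46.176.30.0/23 clear@23
  Q 0.23.247.90: descend 00000 ; hops seen [H2] ; pick H2
  Q 81.206.176.16: descend 01010001110011101011 ; hops seen [H1,H0] ; pick H0
  add 46.0.0.0/8 -> H1 at depth 8
  add 46.176.0.0/16 -> H1 at depth 16
  Q 46.176.0.9: descend 0010111010110000000 ; hops seen [H1,H1,H1] ; pick H1
  add 0.0.0.0/0 -> H2 at depth 0
  Q 81.0.0.62: descend 01010001 ; hops seen [H2,H1] ; pick H1

== LOOKUPS ==
["H0","H2","H0","H0","H1","H1","H0","no-route","no-route","H1","H1","H1","H2","H0","H1","H1"]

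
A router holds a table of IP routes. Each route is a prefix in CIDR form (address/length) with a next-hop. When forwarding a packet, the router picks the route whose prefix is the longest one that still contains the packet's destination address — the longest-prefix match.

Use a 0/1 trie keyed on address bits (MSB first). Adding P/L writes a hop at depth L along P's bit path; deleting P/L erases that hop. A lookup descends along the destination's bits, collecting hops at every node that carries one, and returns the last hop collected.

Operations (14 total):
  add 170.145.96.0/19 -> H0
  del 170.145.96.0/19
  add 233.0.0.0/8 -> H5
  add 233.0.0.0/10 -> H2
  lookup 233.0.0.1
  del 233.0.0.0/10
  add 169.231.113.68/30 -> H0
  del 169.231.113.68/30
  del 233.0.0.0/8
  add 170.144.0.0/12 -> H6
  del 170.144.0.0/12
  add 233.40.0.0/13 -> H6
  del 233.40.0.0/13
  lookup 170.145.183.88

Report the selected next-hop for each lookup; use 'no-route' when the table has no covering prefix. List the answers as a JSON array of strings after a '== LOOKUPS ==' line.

Trace:
  add 170.145.96.0/19 -> H0 at depth 19
  - 170.145.96.0/19 clear@19
  add 233.0.0.0/8 -> H5 at depth 8
  add 233.0.0.0/10 -> H2 at depth 10
  lookup 233.0.0.1: bits 1110100100 walk d0:-→d1:-→d2:-→d3:-→d4:-→d5:-→d6:-→d7:-→d8:H5→d9:-→d10:H2 -> H2
  - 233.0.0.0/10 clear@10
  add 169.231.113.68/30 -> H0 at depth 30
  - 169.231.113.68/30 clear@30
  - 233.0.0.0/8 clear@8
  add 170.144.0.0/12 -> H6 at depth 12
  - 170.144.0.0/12 clear@12
  add 233.40.0.0/13 -> H6 at depth 13
  - 233.40.0.0/13 clear@13
  lookup 170.145.183.88: bits 1010101010010001 walk d0:-→d1:-→d2:-→d3:-→d4:-→d5:-→d6:-→d7:-→d8:-→d9:-→d10:-→d11:-→d12:-→d13:-→d14:-→d15:-→d16:- -> no-route

== LOOKUPS ==
["H2","no-route"]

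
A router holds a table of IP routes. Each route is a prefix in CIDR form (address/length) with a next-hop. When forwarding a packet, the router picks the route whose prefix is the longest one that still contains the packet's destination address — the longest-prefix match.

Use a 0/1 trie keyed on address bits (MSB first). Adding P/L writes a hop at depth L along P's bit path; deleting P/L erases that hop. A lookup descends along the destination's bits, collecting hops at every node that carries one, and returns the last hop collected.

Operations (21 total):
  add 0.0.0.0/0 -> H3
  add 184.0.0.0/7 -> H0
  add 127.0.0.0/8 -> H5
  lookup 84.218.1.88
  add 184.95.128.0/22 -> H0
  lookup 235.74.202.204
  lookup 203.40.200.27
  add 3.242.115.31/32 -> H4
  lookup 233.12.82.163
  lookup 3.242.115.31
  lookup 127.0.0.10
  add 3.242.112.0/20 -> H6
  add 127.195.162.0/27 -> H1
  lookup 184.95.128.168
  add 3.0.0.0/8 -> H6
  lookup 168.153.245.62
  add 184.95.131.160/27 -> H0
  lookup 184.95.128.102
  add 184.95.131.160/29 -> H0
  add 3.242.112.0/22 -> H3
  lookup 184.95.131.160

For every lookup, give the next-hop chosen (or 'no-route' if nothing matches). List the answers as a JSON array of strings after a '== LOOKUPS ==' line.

Trace:
  + 0.0.0.0/0 (H3) depth=0
  + 184.0.0.0/7 (H0) depth=7
  + 127.0.0.0/8 (H5) depth=8
  Q 84.218.1.88: descend 01 ; hops seen [H3] ; pick H3
  + 184.95.128.0/22 (H0) depth=22
  Q 235.74.202.204: descend 1 ; hops seen [H3] ; pick H3
  Q 203.40.200.27: descend 1 ; hops seen [H3] ; pick H3
  + 3.242.115.31/32 (H4) depth=32
  Q 233.12.82.163: descend 1 ; hops seen [H3] ; pick H3
  Q 3.242.115.31: descend 00000011111100100111001100011111 ; hops seen [H3,H4] ; pick H4
  Q 127.0.0.10: descend 01111111 ; hops seen [H3,H5] ; pick H5
  + 3.242.112.0/20 (H6) depth=20
  + 127.195.162.0/27 (H1) depth=27
  Q 184.95.128.168: descend 1011100001011111100000 ; hops seen [H3,H0,H0] ; pick H0
  + 3.0.0.0/8 (H6) depth=8
  Q 168.153.245.62: descend 101 ; hops seen [H3] ; pick H3
  + 184.95.131.160/27 (H0) depth=27
  Q 184.95.128.102: descend 1011100001011111100000 ; hops seen [H3,H0,H0] ; pick H0
  + 184.95.131.160/29 (H0) depth=29
  + 3.242.112.0/22 (H3) depth=22
  Q 184.95.131.160: descend 10111000010111111000001110100 ; hops seen [H3,H0,H0,H0,H0] ; pick H0

== LOOKUPS ==
["H3","H3","H3","H3","H4","H5","H0","H3","H0","H0"]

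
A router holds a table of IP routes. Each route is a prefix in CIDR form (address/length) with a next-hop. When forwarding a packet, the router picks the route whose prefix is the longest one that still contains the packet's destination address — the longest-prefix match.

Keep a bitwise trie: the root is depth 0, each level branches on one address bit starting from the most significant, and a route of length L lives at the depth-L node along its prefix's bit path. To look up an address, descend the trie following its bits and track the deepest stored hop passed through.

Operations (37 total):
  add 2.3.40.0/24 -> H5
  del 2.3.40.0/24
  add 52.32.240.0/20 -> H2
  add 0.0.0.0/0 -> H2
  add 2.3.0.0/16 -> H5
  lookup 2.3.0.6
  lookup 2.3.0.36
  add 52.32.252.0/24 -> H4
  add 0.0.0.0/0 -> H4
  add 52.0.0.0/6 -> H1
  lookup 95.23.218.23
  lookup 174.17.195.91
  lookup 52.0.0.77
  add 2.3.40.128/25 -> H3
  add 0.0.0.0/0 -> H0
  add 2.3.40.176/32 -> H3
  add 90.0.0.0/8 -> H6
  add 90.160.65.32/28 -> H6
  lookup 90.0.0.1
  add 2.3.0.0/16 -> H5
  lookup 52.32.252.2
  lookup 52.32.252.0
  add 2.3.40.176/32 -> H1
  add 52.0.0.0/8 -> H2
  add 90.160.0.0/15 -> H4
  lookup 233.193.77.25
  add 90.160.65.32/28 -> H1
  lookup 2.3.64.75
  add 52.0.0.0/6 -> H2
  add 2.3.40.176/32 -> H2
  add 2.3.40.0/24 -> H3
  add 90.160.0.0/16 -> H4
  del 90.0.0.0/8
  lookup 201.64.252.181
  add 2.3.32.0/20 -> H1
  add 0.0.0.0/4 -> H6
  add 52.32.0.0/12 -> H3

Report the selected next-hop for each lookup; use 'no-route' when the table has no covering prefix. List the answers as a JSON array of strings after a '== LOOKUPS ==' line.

Apply in order:
  add 2.3.40.0/24 -> H5 at depth 24
  - 2.3.40.0/24 clear@24
  add 52.32.240.0/20 -> H2 at depth 20
  add 0.0.0.0/0 -> H2 at depth 0
  add 2.3.0.0/16 -> H5 at depth 16
  ? 2.3.0.6  path d0:H2→d1:-→d2:-→d3:-→d4:-→d5:-→d6:-→d7:-→d8:-→d9:-→d10:-→d11:-→d12:-→d13:-→d14:-→d15:-→d16:H5→d17:-→d18:-  best=H5
  ? 2.3.0.36  path d0:H2→d1:-→d2:-→d3:-→d4:-→d5:-→d6:-→d7:-→d8:-→d9:-→d10:-→d11:-→d12:-→d13:-→d14:-→d15:-→d16:H5→d17:-→d18:-  best=H5
  add 52.32.252.0/24 -> H4 at depth 24
  add 0.0.0.0/0 -> H4 at depth 0
  add 52.0.0.0/6 -> H1 at depth 6
  ? 95.23.218.23  path d0:H4→d1:-  best=H4
  ? 174.17.195.91  path d0:H4  best=H4
  ? 52.0.0.77  path d0:H4→d1:-→d2:-→d3:-→d4:-→d5:-→d6:H1→d7:-→d8:-→d9:-→d10:-  best=H1
  add 2.3.40.128/25 -> H3 at depth 25
  add 0.0.0.0/0 -> H0 at depth 0
  add 2.3.40.176/32 -> H3 at depth 32
  add 90.0.0.0/8 -> H6 at depth 8
  add 90.160.65.32/28 -> H6 at depth 28
  ? 90.0.0.1  path d0:H0→d1:-→d2:-→d3:-→d4:-→d5:-→d6:-→d7:-→d8:H6  best=H6
  add 2.3.0.0/16 -> H5 at depth 16
  ? 52.32.252.2  path d0:H0→d1:-→d2:-→d3:-→d4:-→d5:-→d6:H1→d7:-→d8:-→d9:-→d10:-→d11:-→d12:-→d13:-→d14:-→d15:-→d16:-→d17:-→d18:-→d19:-→d20:H2→d21:-→d22:-→d23:-→d24:H4  best=H4
  ? 52.32.252.0  path d0:H0→d1:-→d2:-→d3:-→d4:-→d5:-→d6:H1→d7:-→d8:-→d9:-→d10:-→d11:-→d12:-→d13:-→d14:-→d15:-→d16:-→d17:-→d18:-→d19:-→d20:H2→d21:-→d22:-→d23:-→d24:H4  best=H4
  add 2.3.40.176/32 -> H1 at depth 32
  add 52.0.0.0/8 -> H2 at depth 8
  add 90.160.0.0/15 -> H4 at depth 15
  ? 233.193.77.25  path d0:H0  best=H0
  add 90.160.65.32/28 -> H1 at depth 28
  ? 2.3.64.75  path d0:H0→d1:-→d2:-→d3:-→d4:-→d5:-→d6:-→d7:-→d8:-→d9:-→d10:-→d11:-→d12:-→d13:-→d14:-→d15:-→d16:H5→d17:-  best=H5
  add 52.0.0.0/6 -> H2 at depth 6
  add 2.3.40.176/32 -> H2 at depth 32
  add 2.3.40.0/24 -> H3 at depth 24
  add 90.160.0.0/16 -> H4 at depth 16
  - 90.0.0.0/8 clear@8
  ? 201.64.252.181  path d0:H0  best=H0
  add 2.3.32.0/20 -> H1 at depth 20
  add 0.0.0.0/4 -> H6 at depth 4
  add 52.32.0.0/12 -> H3 at depth 12

== LOOKUPS ==
["H5","H5","H4","H4","H1","H6","H4","H4","H0","H5","H0"]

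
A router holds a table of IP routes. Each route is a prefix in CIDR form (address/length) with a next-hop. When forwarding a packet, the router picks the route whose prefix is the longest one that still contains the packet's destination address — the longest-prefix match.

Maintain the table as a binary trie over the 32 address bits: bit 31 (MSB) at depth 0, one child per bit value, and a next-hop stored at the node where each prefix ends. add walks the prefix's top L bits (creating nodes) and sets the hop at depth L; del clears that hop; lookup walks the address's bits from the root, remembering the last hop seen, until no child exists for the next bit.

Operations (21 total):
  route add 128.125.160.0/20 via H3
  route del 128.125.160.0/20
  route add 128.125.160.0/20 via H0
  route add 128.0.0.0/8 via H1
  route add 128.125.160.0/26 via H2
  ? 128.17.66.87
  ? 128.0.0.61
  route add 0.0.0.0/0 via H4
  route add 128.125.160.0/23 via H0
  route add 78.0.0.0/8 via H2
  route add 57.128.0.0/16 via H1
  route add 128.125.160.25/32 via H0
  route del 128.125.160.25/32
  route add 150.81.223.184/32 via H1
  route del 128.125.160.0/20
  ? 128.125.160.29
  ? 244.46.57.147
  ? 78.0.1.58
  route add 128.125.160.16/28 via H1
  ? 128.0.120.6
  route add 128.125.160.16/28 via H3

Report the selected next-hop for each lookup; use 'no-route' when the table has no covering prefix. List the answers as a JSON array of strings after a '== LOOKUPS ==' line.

Apply in order:
  add 128.125.160.0/20 -> H3 at depth 20
  - 128.125.160.0/20 clear@20
  add 128.125.160.0/20 -> H0 at depth 20
  add 128.0.0.0/8 -> H1 at depth 8
  add 128.125.160.0/26 -> H2 at depth 26
  lookup 128.17.66.87: bits 100000000 walk d0:-→d1:-→d2:-→d3:-→d4:-→d5:-→d6:-→d7:-→d8:H1→d9:- -> H1
  lookup 128.0.0.61: bits 100000000 walk d0:-→d1:-→d2:-→d3:-→d4:-→d5:-→d6:-→d7:-→d8:H1→d9:- -> H1
  add 0.0.0.0/0 -> H4 at depth 0
  add 128.125.160.0/23 -> H0 at depth 23
  add 78.0.0.0/8 -> H2 at depth 8
  add 57.128.0.0/16 -> H1 at depth 16
  add 128.125.160.25/32 -> H0 at depth 32
  - 128.125.160.25/32 clear@32
  add 150.81.223.184/32 -> H1 at depth 32
  - 128.125.160.0/20 clear@20
  lookup 128.125.160.29: bits 10000000011111011010000000011 walk d0:H4→d1:-→d2:-→d3:-→d4:-→d5:-→d6:-→d7:-→d8:H1→d9:-→d10:-→d11:-→d12:-→d13:-→d14:-→d15:-→d16:-→d17:-→d18:-→d19:-→d20:-→d21:-→d22:-→d23:H0→d24:-→d25:-→d26:H2→d27:-→d28:-→d29:- -> H2
  lookup 244.46.57.147: bits 1 walk d0:H4→d1:- -> H4
  lookup 78.0.1.58: bits 01001110 walk d0:H4→d1:-→d2:-→d3:-→d4:-→d5:-→d6:-→d7:-→d8:H2 -> H2
  add 128.125.160.16/28 -> H1 at depth 28
  lookup 128.0.120.6: bits 100000000 walk d0:H4→d1:-→d2:-→d3:-→d4:-→d5:-→d6:-→d7:-→d8:H1→d9:- -> H1
  add 128.125.160.16/28 -> H3 at depth 28

== LOOKUPS ==
["H1","H1","H2","H4","H2","H1"]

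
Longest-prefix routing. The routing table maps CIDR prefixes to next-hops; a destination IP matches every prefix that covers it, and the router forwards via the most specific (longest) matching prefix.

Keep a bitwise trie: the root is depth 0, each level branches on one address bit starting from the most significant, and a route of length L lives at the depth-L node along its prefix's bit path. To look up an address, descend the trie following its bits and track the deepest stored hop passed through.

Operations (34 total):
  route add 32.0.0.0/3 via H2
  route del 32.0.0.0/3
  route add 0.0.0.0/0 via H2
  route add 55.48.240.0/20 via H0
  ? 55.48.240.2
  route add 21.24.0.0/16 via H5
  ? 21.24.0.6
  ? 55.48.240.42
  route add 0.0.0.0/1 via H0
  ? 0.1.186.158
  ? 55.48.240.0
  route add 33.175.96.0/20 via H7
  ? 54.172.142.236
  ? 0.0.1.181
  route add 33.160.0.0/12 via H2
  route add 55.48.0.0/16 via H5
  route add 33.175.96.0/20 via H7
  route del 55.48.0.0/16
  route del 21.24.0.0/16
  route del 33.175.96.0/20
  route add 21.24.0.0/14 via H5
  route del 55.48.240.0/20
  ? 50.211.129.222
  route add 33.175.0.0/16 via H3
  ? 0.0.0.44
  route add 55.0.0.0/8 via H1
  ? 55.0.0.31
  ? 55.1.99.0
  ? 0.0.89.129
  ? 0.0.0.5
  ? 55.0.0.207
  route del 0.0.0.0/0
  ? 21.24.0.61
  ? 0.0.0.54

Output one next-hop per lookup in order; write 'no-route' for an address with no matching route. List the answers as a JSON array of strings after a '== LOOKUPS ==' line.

Apply in order:
  + 32.0.0.0/3 (H2) depth=3
  del 32.0.0.0/3 (clear depth 3)
  + 0.0.0.0/0 (H2) depth=0
  + 55.48.240.0/20 (H0) depth=20
  lookup 55.48.240.2: bits 00110111001100001111 walk d0:H2→d1:-→d2:-→d3:-→d4:-→d5:-→d6:-→d7:-→d8:-→d9:-→d10:-→d11:-→d12:-→d13:-→d14:-→d15:-→d16:-→d17:-→d18:-→d19:-→d20:H0 -> H0
  + 21.24.0.0/16 (H5) depth=16
  lookup 21.24.0.6: bits 0001010100011000 walk d0:H2→d1:-→d2:-→d3:-→d4:-→d5:-→d6:-→d7:-→d8:-→d9:-→d10:-→d11:-→d12:-→d13:-→d14:-→d15:-→d16:H5 -> H5
  lookup 55.48.240.42: bits 00110111001100001111 walk d0:H2→d1:-→d2:-→d3:-→d4:-→d5:-→d6:-→d7:-→d8:-→d9:-→d10:-→d11:-→d12:-→d13:-→d14:-→d15:-→d16:-→d17:-→d18:-→d19:-→d20:H0 -> H0
  + 0.0.0.0/1 (H0) depth=1
  lookup 0.1.186.158: bits 000 walk d0:H2→d1:H0→d2:-→d3:- -> H0
  lookup 55.48.240.0: bits 00110111001100001111 walk d0:H2→d1:H0→d2:-→d3:-→d4:-→d5:-→d6:-→d7:-→d8:-→d9:-→d10:-→d11:-→d12:-→d13:-→d14:-→d15:-→d16:-→d17:-→d18:-→d19:-→d20:H0 -> H0
  + 33.175.96.0/20 (H7) depth=20
  lookup 54.172.142.236: bits 0011011 walk d0:H2→d1:H0→d2:-→d3:-→d4:-→d5:-→d6:-→d7:- -> H0
  lookup 0.0.1.181: bits 000 walk d0:H2→d1:H0→d2:-→d3:- -> H0
  + 33.160.0.0/12 (H2) depth=12
  + 55.48.0.0/16 (H5) depth=16
  + 33.175.96.0/20 (H7) depth=20
  del 55.48.0.0/16 (clear depth 16)
  del 21.24.0.0/16 (clear depth 16)
  del 33.175.96.0/20 (clear depth 20)
  + 21.24.0.0/14 (H5) depth=14
  del 55.48.240.0/20 (clear depth 20)
  lookup 50.211.129.222: bits 00110 walk d0:H2→d1:H0→d2:-→d3:-→d4:-→d5:- -> H0
  + 33.175.0.0/16 (H3) depth=16
  lookup 0.0.0.44: bits 000 walk d0:H2→d1:H0→d2:-→d3:- -> H0
  + 55.0.0.0/8 (H1) depth=8
  lookup 55.0.0.31: bits 0011011100 walk d0:H2→d1:H0→d2:-→d3:-→d4:-→d5:-→d6:-→d7:-→d8:H1→d9:-→d10:- -> H1
  lookup 55.1.99.0: bits 0011011100 walk d0:H2→d1:H0→d2:-→d3:-→d4:-→d5:-→d6:-→d7:-→d8:H1→d9:-→d10:- -> H1
  lookup 0.0.89.129: bits 000 walk d0:H2→d1:H0→d2:-→d3:- -> H0
  lookup 0.0.0.5: bits 000 walk d0:H2→d1:H0→d2:-→d3:- -> H0
  lookup 55.0.0.207: bits 0011011100 walk d0:H2→d1:H0→d2:-→d3:-→d4:-→d5:-→d6:-→d7:-→d8:H1→d9:-→d10:- -> H1
  del 0.0.0.0/0 (clear depth 0)
  lookup 21.24.0.61: bits 0001010100011000 walk d0:-→d1:H0→d2:-→d3:-→d4:-→d5:-→d6:-→d7:-→d8:-→d9:-→d10:-→d11:-→d12:-→d13:-→d14:H5→d15:-→d16:- -> H5
  lookup 0.0.0.54: bits 000 walk d0:-→d1:H0→d2:-→d3:- -> H0

== LOOKUPS ==
["H0","H5","H0","H0","H0","H0","H0","H0","H0","H1","H1","H0","H0","H1","H5","H0"]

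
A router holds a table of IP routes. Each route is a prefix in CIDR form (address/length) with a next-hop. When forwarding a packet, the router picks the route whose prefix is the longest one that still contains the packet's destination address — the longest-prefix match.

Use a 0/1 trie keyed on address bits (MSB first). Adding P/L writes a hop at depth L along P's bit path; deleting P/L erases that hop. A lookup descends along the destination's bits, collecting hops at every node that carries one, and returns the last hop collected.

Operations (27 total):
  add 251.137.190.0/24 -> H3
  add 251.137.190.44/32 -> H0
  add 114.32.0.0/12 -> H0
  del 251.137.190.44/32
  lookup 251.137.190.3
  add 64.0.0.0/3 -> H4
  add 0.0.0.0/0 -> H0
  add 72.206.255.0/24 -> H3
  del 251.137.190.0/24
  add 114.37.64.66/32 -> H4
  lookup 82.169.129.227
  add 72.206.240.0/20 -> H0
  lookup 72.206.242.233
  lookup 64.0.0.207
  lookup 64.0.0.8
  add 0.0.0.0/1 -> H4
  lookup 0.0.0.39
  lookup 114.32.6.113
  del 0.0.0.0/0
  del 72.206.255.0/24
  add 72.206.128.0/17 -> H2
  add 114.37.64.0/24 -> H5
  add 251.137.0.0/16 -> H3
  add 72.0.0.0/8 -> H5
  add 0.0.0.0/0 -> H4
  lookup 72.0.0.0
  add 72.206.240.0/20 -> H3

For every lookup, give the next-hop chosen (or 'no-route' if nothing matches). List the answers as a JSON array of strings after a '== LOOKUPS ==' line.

Apply in order:
  add 251.137.190.0/24 -> H3 at depth 24
  add 251.137.190.44/32 -> H0 at depth 32
  add 114.32.0.0/12 -> H0 at depth 12
  del 251.137.190.44/32 (clear depth 32)
  ? 251.137.190.3  path d0:-→d1:-→d2:-→d3:-→d4:-→d5:-→d6:-→d7:-→d8:-→d9:-→d10:-→d11:-→d12:-→d13:-→d14:-→d15:-→d16:-→d17:-→d18:-→d19:-→d20:-→d21:-→d22:-→d23:-→d24:H3→d25:-→d26:-  best=H3
  add 64.0.0.0/3 -> H4 at depth 3
  add 0.0.0.0/0 -> H0 at depth 0
  add 72.206.255.0/24 -> H3 at depth 24
  del 251.137.190.0/24 (clear depth 24)
  add 114.37.64.66/32 -> H4 at depth 32
  ? 82.169.129.227  path d0:H0→d1:-→d2:-→d3:H4  best=H4
  add 72.206.240.0/20 -> H0 at depth 20
  ? 72.206.242.233  path d0:H0→d1:-→d2:-→d3:H4→d4:-→d5:-→d6:-→d7:-→d8:-→d9:-→d10:-→d11:-→d12:-→d13:-→d14:-→d15:-→d16:-→d17:-→d18:-→d19:-→d20:H0  best=H0
  ? 64.0.0.207  path d0:H0→d1:-→d2:-→d3:H4→d4:-  best=H4
  ? 64.0.0.8  path d0:H0→d1:-→d2:-→d3:H4→d4:-  best=H4
  add 0.0.0.0/1 -> H4 at depth 1
  ? 0.0.0.39  path d0:H0→d1:H4  best=H4
  ? 114.32.6.113  path d0:H0→d1:H4→d2:-→d3:-→d4:-→d5:-→d6:-→d7:-→d8:-→d9:-→d10:-→d11:-→d12:H0→d13:-  best=H0
  del 0.0.0.0/0 (clear depth 0)
  del 72.206.255.0/24 (clear depth 24)
  add 72.206.128.0/17 -> H2 at depth 17
  add 114.37.64.0/24 -> H5 at depth 24
  add 251.137.0.0/16 -> H3 at depth 16
  add 72.0.0.0/8 -> H5 at depth 8
  add 0.0.0.0/0 -> H4 at depth 0
  ? 72.0.0.0  path d0:H4→d1:H4→d2:-→d3:H4→d4:-→d5:-→d6:-→d7:-→d8:H5  best=H5
  add 72.206.240.0/20 -> H3 at depth 20

== LOOKUPS ==
["H3","H4","H0","H4","H4","H4","H0","H5"]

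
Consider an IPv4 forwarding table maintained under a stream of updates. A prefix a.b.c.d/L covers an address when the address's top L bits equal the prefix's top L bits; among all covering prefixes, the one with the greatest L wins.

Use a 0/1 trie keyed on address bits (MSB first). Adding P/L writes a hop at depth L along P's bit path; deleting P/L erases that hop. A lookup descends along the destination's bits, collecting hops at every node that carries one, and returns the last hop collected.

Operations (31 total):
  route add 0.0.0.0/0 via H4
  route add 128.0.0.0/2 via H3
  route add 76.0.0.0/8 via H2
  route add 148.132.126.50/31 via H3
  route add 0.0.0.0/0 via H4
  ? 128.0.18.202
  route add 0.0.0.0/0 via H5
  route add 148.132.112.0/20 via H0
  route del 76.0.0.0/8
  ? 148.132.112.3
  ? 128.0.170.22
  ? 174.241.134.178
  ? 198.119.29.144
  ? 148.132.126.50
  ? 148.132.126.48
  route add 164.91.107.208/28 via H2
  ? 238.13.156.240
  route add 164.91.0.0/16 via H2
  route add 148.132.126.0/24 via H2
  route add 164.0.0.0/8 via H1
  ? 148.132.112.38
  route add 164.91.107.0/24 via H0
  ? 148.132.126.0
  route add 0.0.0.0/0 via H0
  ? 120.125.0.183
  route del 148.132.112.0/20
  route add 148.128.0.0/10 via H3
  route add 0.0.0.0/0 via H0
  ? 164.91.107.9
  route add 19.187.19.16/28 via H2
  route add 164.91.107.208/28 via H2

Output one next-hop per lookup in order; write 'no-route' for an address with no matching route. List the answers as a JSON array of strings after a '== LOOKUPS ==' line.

Process each operation:
  + 0.0.0.0/0 (H4) depth=0
  + 128.0.0.0/2 (H3) depth=2
  + 76.0.0.0/8 (H2) depth=8
  + 148.132.126.50/31 (H3) depth=31
  + 0.0.0.0/0 (H4) depth=0
  lookup 128.0.18.202: bits 100 walk d0:H4→d1:-→d2:H3→d3:- -> H3
  + 0.0.0.0/0 (H5) depth=0
  + 148.132.112.0/20 (H0) depth=20
  del 76.0.0.0/8 (clear depth 8)
  lookup 148.132.112.3: bits 10010100100001000111 walk d0:H5→d1:-→d2:H3→d3:-→d4:-→d5:-→d6:-→d7:-→d8:-→d9:-→d10:-→d11:-→d12:-→d13:-→d14:-→d15:-→d16:-→d17:-→d18:-→d19:-→d20:H0 -> H0
  lookup 128.0.170.22: bits 100 walk d0:H5→d1:-→d2:H3→d3:- -> H3
  lookup 174.241.134.178: bits 10 walk d0:H5→d1:-→d2:H3 -> H3
  lookup 198.119.29.144: bits 1 walk d0:H5→d1:- -> H5
  lookup 148.132.126.50: bits 1001010010000100011111100011001 walk d0:H5→d1:-→d2:H3→d3:-→d4:-→d5:-→d6:-→d7:-→d8:-→d9:-→d10:-→d11:-→d12:-→d13:-→d14:-→d15:-→d16:-→d17:-→d18:-→d19:-→d20:H0→d21:-→d22:-→d23:-→d24:-→d25:-→d26:-→d27:-→d28:-→d29:-→d30:-→d31:H3 -> H3
  lookup 148.132.126.48: bits 100101001000010001111110001100 walk d0:H5→d1:-→d2:H3→d3:-→d4:-→d5:-→d6:-→d7:-→d8:-→d9:-→d10:-→d11:-→d12:-→d13:-→d14:-→d15:-→d16:-→d17:-→d18:-→d19:-→d20:H0→d21:-→d22:-→d23:-→d24:-→d25:-→d26:-→d27:-→d28:-→d29:-→d30:- -> H0
  + 164.91.107.208/28 (H2) depth=28
  lookup 238.13.156.240: bits 1 walk d0:H5→d1:- -> H5
  + 164.91.0.0/16 (H2) depth=16
  + 148.132.126.0/24 (H2) depth=24
  + 164.0.0.0/8 (H1) depth=8
  lookup 148.132.112.38: bits 10010100100001000111 walk d0:H5→d1:-→d2:H3→d3:-→d4:-→d5:-→d6:-→d7:-→d8:-→d9:-→d10:-→d11:-→d12:-→d13:-→d14:-→d15:-→d16:-→d17:-→d18:-→d19:-→d20:H0 -> H0
  + 164.91.107.0/24 (H0) depth=24
  lookup 148.132.126.0: bits 10010100100001000111111000 walk d0:H5→d1:-→d2:H3→d3:-→d4:-→d5:-→d6:-→d7:-→d8:-→d9:-→d10:-→d11:-→d12:-→d13:-→d14:-→d15:-→d16:-→d17:-→d18:-→d19:-→d20:H0→d21:-→d22:-→d23:-→d24:H2→d25:-→d26:- -> H2
  + 0.0.0.0/0 (H0) depth=0
  lookup 120.125.0.183: bits 01 walk d0:H0→d1:-→d2:- -> H0
  del 148.132.112.0/20 (clear depth 20)
  + 148.128.0.0/10 (H3) depth=10
  + 0.0.0.0/0 (H0) depth=0
  lookup 164.91.107.9: bits 101001000101101101101011 walk d0:H0→d1:-→d2:H3→d3:-→d4:-→d5:-→d6:-→d7:-→d8:H1→d9:-→d10:-→d11:-→d12:-→d13:-→d14:-→d15:-→d16:H2→d17:-→d18:-→d19:-→d20:-→d21:-→d22:-→d23:-→d24:H0 -> H0
  + 19.187.19.16/28 (H2) depth=28
  + 164.91.107.208/28 (H2) depth=28

== LOOKUPS ==
["H3","H0","H3","H3","H5","H3","H0","H5","H0","H2","H0","H0"]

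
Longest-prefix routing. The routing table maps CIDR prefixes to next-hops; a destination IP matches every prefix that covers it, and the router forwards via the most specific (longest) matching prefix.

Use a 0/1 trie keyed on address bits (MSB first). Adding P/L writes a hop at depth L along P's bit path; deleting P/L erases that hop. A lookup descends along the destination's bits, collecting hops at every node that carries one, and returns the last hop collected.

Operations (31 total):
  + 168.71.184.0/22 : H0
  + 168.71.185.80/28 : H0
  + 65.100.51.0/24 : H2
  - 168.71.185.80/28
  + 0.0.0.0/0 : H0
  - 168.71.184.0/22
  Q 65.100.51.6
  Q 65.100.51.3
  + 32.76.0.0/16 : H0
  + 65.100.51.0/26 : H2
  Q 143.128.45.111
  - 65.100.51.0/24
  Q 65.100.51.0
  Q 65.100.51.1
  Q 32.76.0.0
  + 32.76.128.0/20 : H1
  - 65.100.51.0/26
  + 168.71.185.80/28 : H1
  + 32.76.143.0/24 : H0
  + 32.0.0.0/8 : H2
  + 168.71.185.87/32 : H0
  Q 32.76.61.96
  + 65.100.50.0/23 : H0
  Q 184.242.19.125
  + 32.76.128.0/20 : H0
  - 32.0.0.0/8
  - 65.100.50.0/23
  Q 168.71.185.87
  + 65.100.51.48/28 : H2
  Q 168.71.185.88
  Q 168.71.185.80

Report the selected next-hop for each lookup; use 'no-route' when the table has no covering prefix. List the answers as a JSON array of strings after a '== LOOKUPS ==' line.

Process each operation:
  add 168.71.184.0/22 -> H0 at depth 22
  add 168.71.185.80/28 -> H0 at depth 28
  add 65.100.51.0/24 -> H2 at depth 24
  - 168.71.185.80/28 clear@28
  add 0.0.0.0/0 -> H0 at depth 0
  - 168.71.184.0/22 clear@22
  Q 65.100.51.6: descend 010000010110010000110011 ; hops seen [H0,H2] ; pick H2
  Q 65.100.51.3: descend 010000010110010000110011 ; hops seen [H0,H2] ; pick H2
  add 32.76.0.0/16 -> H0 at depth 16
  add 65.100.51.0/26 -> H2 at depth 26
  Q 143.128.45.111: descend 10 ; hops seen [H0] ; pick H0
  - 65.100.51.0/24 clear@24
  Q 65.100.51.0: descend 01000001011001000011001100 ; hops seen [H0,H2] ; pick H2
  Q 65.100.51.1: descend 01000001011001000011001100 ; hops seen [H0,H2] ; pick H2
  Q 32.76.0.0: descend 0010000001001100 ; hops seen [H0,H0] ; pick H0
  add 32.76.128.0/20 -> H1 at depth 20
  - 65.100.51.0/26 clear@26
  add 168.71.185.80/28 -> H1 at depth 28
  add 32.76.143.0/24 -> H0 at depth 24
  add 32.0.0.0/8 -> H2 at depth 8
  add 168.71.185.87/32 -> H0 at depth 32
  Q 32.76.61.96: descend 0010000001001100 ; hops seen [H0,H2,H0] ; pick H0
  add 65.100.50.0/23 -> H0 at depth 23
  Q 184.242.19.125: descend 101 ; hops seen [H0] ; pick H0
  add 32.76.128.0/20 -> H0 at depth 20
  - 32.0.0.0/8 clear@8
  - 65.100.50.0/23 clear@23
  Q 168.71.185.87: descend 10101000010001111011100101010111 ; hops seen [H0,H1,H0] ; pick H0
  add 65.100.51.48/28 -> H2 at depth 28
  Q 168.71.185.88: descend 1010100001000111101110010101 ; hops seen [H0,H1] ; pick H1
  Q 168.71.185.80: descend 10101000010001111011100101010 ; hops seen [H0,H1] ; pick H1

== LOOKUPS ==
["H2","H2","H0","H2","H2","H0","H0","H0","H0","H1","H1"]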